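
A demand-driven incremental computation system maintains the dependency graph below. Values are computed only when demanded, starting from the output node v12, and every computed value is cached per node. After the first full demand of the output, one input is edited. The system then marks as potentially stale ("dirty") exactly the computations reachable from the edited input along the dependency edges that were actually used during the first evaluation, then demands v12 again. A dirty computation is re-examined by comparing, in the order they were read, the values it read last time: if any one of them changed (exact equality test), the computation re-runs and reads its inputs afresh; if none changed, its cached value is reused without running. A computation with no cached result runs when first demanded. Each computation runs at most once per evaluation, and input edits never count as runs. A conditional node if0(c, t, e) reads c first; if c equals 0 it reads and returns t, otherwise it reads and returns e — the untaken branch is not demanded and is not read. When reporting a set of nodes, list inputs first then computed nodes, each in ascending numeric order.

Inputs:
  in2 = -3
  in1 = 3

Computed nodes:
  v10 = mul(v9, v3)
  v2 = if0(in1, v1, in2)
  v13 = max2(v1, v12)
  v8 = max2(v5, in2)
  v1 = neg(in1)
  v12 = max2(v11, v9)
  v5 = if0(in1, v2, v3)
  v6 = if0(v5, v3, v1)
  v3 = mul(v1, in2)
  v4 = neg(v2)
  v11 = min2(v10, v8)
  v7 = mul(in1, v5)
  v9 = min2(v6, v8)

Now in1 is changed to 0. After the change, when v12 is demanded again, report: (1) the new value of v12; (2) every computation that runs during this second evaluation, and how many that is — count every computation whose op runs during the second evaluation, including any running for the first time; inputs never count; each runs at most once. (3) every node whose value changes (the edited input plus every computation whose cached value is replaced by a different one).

First evaluation (everything demanded from the output):
  v1 = neg(3) = -3
  v3 = mul(-3, -3) = 9
  v5 = if0(in1=3 -> else branch v3) = 9
  v6 = if0(v5=9 -> else branch v1) = -3
  v8 = max2(9, -3) = 9
  v9 = min2(-3, 9) = -3
  v10 = mul(-3, 9) = -27
  v11 = min2(-27, 9) = -27
  v12 = max2(-27, -3) = -3

Propagation after the edit:
  v1: runs — in1 3->0; result 0.
  v2: demanded for the first time — runs, produces 0.
  v3: runs — v1 -3->0; result 0.
  v5: runs — in1 3->0; v3 9->0; result 0.
  v6: runs — v5 9->0; v1 -3->0; result 0.
  v8: runs — v5 9->0; result 0.
  v9: runs — v6 -3->0; v8 9->0; result 0.
  v10: runs — v9 -3->0; v3 9->0; result 0.
  v11: runs — v10 -27->0; v8 9->0; result 0.
  v12: runs — v11 -27->0; v9 -3->0; result 0.

Key observation: a condition flipped, so demand reaches new nodes — v2 runs for the first time.

New value of v12: 0.
Computations that run: v1, v2, v3, v5, v6, v8, v9, v10, v11, v12 — 10 in total.
Values that change: in1, v1, v3, v5, v6, v8, v9, v10, v11, v12.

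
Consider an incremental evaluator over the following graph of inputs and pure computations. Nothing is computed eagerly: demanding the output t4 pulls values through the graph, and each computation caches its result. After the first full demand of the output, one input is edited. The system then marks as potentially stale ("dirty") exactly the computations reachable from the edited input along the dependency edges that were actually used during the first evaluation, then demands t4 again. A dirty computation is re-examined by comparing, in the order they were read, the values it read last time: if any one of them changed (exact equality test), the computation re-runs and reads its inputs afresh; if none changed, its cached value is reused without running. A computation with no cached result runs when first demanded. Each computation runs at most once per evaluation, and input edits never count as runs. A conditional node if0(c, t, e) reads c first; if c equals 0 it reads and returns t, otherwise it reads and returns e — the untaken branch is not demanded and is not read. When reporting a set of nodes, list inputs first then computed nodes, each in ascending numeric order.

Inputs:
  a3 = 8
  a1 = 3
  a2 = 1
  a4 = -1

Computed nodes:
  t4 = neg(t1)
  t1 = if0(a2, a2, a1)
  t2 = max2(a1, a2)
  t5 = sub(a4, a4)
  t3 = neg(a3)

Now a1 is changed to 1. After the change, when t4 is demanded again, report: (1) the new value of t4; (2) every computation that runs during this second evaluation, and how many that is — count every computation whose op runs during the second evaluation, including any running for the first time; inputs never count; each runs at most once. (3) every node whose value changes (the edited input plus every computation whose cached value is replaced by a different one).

t4 now evaluates to -1.
Run set: t1, t4 (2 run).
Changed values: a1, t1, t4.

Initial pass — values computed on the first demand:
  t1 = if0(a2=1 -> else branch a1) = 3
  t4 = neg(3) = -3

Second demand — change propagation:
  t1: re-runs because a1 3->1; new result 1.
  t4: re-runs because t1 3->1; new result -1.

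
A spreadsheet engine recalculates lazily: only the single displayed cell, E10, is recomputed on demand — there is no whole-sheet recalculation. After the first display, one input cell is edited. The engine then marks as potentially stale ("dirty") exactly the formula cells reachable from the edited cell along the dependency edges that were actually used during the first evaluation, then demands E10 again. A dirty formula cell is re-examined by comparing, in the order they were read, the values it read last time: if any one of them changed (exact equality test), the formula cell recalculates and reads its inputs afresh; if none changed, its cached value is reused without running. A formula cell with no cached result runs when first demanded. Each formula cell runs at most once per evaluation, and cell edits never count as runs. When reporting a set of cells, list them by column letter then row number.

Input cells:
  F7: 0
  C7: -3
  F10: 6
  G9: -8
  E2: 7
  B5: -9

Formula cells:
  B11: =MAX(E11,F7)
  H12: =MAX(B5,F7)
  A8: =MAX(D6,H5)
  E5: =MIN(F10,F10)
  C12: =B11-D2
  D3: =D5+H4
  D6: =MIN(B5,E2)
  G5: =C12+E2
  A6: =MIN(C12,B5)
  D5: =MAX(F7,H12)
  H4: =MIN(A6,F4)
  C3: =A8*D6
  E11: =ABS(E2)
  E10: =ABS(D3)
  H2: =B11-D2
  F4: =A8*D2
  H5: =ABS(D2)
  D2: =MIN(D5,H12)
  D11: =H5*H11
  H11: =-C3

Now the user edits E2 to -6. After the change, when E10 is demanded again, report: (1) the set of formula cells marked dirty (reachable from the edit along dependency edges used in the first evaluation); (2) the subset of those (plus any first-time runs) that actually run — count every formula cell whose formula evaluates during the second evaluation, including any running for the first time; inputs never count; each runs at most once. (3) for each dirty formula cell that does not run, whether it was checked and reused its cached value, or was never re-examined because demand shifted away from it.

First evaluation (everything demanded from the output):
  D6 = MIN(-9, 7) = -9
  E11 = ABS(7) = 7
  B11 = MAX(7, 0) = 7
  H12 = MAX(-9, 0) = 0
  D5 = MAX(0, 0) = 0
  D2 = MIN(0, 0) = 0
  C12 = 7 - 0 = 7
  A6 = MIN(7, -9) = -9
  H5 = ABS(0) = 0
  A8 = MAX(-9, 0) = 0
  F4 = 0 * 0 = 0
  H4 = MIN(-9, 0) = -9
  D3 = 0 + -9 = -9
  E10 = ABS(-9) = 9

Propagation after the edit:
  D6: runs — E2 7->-6; result -9 (same value as before).
  A8: checked — values it read are unchanged (D6 unchanged, H5 unchanged); reused cached 0 without running.
  E11: runs — E2 7->-6; result 6.
  B11: runs — E11 7->6; result 6.
  C12: runs — B11 7->6; result 6.
  A6: runs — C12 7->6; result -9 (same value as before).
  F4: checked — values it read are unchanged (A8 unchanged, D2 unchanged); reused cached 0 without running.
  H4: checked — values it read are unchanged (A6 unchanged, F4 unchanged); reused cached -9 without running.
  D3: checked — values it read are unchanged (D5 unchanged, H4 unchanged); reused cached -9 without running.
  E10: checked — values it read are unchanged (D3 unchanged); reused cached 9 without running.

Key observation: the cutoff stops propagation at A8 — its inputs' values are unchanged, so it reuses its cache.

Marked dirty: A6, A8, B11, C12, D3, D6, E10, E11, F4, H4.
Formula cells that run: A6, B11, C12, D6, E11 — 5 in total.
Checked but reused from cache: A8, D3, E10, F4, H4.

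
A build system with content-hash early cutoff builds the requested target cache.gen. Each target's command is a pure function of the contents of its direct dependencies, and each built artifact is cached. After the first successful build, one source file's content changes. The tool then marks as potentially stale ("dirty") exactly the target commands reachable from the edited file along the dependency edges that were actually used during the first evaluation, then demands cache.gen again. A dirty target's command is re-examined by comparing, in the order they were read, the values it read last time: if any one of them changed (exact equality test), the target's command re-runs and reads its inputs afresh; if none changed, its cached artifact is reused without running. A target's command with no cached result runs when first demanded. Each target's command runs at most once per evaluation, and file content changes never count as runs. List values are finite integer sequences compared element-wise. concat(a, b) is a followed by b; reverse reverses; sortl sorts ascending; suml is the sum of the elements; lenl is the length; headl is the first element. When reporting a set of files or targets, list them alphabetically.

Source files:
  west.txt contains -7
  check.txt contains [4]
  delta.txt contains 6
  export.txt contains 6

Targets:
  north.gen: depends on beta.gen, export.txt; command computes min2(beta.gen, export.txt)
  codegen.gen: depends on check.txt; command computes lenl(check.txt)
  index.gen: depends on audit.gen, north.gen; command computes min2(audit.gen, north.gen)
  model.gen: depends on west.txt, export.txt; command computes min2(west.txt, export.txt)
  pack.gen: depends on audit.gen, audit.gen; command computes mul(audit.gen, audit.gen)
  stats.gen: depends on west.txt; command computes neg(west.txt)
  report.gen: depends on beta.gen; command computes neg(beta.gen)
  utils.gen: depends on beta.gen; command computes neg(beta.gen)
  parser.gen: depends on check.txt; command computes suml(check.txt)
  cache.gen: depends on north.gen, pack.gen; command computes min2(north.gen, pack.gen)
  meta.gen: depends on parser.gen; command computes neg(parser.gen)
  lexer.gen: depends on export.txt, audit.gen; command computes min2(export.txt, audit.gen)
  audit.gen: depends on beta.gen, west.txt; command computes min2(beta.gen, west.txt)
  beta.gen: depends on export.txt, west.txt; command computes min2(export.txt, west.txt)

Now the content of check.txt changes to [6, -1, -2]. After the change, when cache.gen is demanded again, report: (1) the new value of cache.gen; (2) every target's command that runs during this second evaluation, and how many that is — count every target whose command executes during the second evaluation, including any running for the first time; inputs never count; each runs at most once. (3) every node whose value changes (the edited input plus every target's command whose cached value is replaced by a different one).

New value of cache.gen: -7.
Target commands that run: none — 0 in total.
Values that change: check.txt.
Key observation: check.txt is never demanded by the output, so the edit triggers no recomputation at all.

First evaluation (everything demanded from the output):
  beta.gen = min2(6, -7) = -7
  audit.gen = min2(-7, -7) = -7
  north.gen = min2(-7, 6) = -7
  pack.gen = mul(-7, -7) = 49
  cache.gen = min2(-7, 49) = -7

Propagation after the edit:
  check.txt feeds no computation that the output demands — nothing is marked dirty and nothing runs.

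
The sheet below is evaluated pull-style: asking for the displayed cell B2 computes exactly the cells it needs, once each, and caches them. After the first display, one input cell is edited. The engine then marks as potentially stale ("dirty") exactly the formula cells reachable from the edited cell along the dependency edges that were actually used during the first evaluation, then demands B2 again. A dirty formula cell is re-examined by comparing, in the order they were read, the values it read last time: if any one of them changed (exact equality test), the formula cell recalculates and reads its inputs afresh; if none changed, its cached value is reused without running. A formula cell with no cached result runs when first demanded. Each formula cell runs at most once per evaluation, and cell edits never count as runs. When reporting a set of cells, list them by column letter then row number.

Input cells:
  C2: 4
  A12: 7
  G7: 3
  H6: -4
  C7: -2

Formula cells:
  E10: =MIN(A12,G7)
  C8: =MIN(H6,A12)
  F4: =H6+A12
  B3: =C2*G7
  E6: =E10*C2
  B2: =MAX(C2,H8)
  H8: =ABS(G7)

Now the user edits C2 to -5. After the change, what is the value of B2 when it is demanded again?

First demand of the output computes:
  H8 = ABS(3) = 3
  B2 = MAX(4, 3) = 4

After the edit, cleaning proceeds:
  B2: a read changed (C2 4->-5) — executes, giving 3.

Demanding B2 again yields 3.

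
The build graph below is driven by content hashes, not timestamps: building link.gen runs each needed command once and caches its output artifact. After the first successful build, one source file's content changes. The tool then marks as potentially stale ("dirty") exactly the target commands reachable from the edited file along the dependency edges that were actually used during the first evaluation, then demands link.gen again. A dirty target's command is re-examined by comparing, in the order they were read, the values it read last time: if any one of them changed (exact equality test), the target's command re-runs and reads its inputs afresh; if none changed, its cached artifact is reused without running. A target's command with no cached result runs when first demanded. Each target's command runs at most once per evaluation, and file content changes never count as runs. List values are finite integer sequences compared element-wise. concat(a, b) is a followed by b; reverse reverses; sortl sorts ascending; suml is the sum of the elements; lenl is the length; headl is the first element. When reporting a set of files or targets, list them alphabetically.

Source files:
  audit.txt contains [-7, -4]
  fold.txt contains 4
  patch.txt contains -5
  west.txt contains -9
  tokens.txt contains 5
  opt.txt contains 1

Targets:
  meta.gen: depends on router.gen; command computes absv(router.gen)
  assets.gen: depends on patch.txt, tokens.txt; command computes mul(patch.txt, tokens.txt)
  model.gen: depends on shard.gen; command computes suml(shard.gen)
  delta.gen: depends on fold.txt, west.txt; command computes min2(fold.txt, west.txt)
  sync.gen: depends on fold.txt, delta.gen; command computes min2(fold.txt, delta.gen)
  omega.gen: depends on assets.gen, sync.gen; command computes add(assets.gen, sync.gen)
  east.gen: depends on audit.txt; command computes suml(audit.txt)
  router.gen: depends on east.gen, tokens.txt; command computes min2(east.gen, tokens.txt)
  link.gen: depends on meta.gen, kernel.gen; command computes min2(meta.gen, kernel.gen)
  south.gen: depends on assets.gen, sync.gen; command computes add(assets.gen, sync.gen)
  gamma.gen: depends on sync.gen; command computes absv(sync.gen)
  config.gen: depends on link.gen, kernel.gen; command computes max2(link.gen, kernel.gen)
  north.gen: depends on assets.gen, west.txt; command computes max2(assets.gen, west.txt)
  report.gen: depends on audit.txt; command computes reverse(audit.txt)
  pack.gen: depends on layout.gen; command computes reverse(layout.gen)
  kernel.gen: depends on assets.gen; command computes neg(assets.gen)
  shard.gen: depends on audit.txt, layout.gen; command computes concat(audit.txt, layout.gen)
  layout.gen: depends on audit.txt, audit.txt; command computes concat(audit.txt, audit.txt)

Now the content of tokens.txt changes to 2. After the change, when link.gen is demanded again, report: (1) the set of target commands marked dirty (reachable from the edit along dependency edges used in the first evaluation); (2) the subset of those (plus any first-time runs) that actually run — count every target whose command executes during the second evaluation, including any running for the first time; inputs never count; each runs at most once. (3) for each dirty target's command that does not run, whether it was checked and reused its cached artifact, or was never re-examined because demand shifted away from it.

Dirty set: assets.gen, kernel.gen, link.gen, meta.gen, router.gen.
Run set: assets.gen, kernel.gen, link.gen, router.gen (4 run).
Re-examined without running (cache reused): meta.gen.
The important point: at meta.gen every value read last time is unchanged, so the dirty flag clears without a run.

Initial pass — values computed on the first demand:
  assets.gen = mul(-5, 5) = -25
  east.gen = suml([-7, -4]) = -11
  kernel.gen = neg(-25) = 25
  router.gen = min2(-11, 5) = -11
  meta.gen = absv(-11) = 11
  link.gen = min2(11, 25) = 11

Second demand — change propagation:
  assets.gen: re-runs because tokens.txt 5->2; new result -10.
  kernel.gen: re-runs because assets.gen -25->-10; new result 10.
  router.gen: re-runs because tokens.txt 5->2; new result -11 (unchanged).
  meta.gen: re-examined; everything it read last time is the same (router.gen unchanged) — cache 11 kept, no run.
  link.gen: re-runs because kernel.gen 25->10; new result 10.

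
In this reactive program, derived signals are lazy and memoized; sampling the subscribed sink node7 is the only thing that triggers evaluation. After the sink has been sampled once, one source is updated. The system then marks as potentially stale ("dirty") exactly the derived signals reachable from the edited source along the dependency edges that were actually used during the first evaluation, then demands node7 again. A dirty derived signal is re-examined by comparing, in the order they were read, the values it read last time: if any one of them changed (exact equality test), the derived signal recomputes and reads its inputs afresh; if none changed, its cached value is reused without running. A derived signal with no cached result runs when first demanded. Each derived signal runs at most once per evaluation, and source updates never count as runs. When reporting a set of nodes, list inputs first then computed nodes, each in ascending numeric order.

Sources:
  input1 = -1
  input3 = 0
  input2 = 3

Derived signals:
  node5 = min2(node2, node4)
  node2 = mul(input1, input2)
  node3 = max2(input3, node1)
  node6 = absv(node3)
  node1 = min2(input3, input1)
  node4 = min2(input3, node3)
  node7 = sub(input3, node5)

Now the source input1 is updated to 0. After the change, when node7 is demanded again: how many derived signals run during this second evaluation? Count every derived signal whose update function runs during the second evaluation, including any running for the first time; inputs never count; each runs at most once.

5 derived signals run: node1, node2, node3, node5, node7.
Note where the cutoff bites: node4 is checked, finds nothing changed, and keeps its cache.

First demand of the output computes:
  node1 = min2(0, -1) = -1
  node2 = mul(-1, 3) = -3
  node3 = max2(0, -1) = 0
  node4 = min2(0, 0) = 0
  node5 = min2(-3, 0) = -3
  node7 = sub(0, -3) = 3

After the edit, cleaning proceeds:
  node1: a read changed (input1 -1->0) — executes, giving 0.
  node2: a read changed (input1 -1->0) — executes, giving 0.
  node3: a read changed (node1 -1->0) — executes, giving 0 — identical to its old value.
  node4: dirty, but its reads are unchanged (input3 unchanged, node3 unchanged); cached 0 stands.
  node5: a read changed (node2 -3->0) — executes, giving 0.
  node7: a read changed (node5 -3->0) — executes, giving 0.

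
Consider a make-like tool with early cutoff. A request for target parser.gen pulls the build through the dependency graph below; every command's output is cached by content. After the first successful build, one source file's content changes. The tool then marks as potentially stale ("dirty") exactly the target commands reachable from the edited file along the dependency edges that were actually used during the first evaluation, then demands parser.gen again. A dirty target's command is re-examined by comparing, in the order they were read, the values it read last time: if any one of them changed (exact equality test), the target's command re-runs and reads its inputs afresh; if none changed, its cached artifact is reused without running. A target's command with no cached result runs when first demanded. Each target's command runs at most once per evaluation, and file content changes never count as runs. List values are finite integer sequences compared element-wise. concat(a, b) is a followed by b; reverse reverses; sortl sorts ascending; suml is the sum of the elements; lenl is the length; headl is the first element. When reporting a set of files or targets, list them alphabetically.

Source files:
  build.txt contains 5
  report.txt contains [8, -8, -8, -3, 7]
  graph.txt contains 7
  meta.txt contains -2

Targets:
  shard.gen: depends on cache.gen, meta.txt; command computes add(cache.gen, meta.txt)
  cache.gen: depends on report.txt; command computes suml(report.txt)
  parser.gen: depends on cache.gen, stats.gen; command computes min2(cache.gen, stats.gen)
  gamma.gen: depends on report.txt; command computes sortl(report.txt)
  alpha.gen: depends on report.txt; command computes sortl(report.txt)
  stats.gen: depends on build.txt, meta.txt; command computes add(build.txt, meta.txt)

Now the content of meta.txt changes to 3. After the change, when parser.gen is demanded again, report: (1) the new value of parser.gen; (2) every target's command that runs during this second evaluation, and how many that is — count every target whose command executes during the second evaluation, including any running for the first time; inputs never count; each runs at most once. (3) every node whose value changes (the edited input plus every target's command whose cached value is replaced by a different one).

Demanding parser.gen again yields -4.
2 target commands run: parser.gen, stats.gen.
The nodes whose values change: meta.txt, stats.gen.

First demand of the output computes:
  cache.gen = suml([8, -8, -8, -3, 7]) = -4
  stats.gen = add(5, -2) = 3
  parser.gen = min2(-4, 3) = -4

After the edit, cleaning proceeds:
  stats.gen: a read changed (meta.txt -2->3) — executes, giving 8.
  parser.gen: a read changed (stats.gen 3->8) — executes, giving -4 — identical to its old value.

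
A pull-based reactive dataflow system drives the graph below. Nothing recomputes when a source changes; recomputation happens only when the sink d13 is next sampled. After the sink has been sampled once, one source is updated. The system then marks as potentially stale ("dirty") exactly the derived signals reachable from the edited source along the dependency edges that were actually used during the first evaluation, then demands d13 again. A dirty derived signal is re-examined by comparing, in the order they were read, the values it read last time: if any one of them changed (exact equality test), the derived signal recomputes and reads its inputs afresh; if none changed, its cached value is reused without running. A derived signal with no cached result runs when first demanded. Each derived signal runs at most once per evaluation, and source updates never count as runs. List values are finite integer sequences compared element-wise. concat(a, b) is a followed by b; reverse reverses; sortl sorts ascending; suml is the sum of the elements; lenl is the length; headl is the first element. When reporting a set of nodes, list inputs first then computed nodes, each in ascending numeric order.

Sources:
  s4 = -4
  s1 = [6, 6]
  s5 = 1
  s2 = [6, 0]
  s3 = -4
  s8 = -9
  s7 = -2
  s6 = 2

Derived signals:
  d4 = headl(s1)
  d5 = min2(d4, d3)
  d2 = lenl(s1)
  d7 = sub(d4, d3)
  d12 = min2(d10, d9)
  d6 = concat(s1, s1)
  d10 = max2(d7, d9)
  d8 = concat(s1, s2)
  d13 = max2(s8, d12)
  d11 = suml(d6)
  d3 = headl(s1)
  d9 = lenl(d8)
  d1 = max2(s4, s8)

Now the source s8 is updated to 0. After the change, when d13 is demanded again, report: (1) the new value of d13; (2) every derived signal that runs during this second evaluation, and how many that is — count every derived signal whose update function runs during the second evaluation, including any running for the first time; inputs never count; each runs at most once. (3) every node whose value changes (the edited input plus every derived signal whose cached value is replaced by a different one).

New value of d13: 4.
Derived signals that run: d13 — 1 in total.
Values that change: s8.

First evaluation (everything demanded from the output):
  d3 = headl([6, 6]) = 6
  d4 = headl([6, 6]) = 6
  d7 = sub(6, 6) = 0
  d8 = concat([6, 6], [6, 0]) = [6, 6, 6, 0]
  d9 = lenl([6, 6, 6, 0]) = 4
  d10 = max2(0, 4) = 4
  d12 = min2(4, 4) = 4
  d13 = max2(-9, 4) = 4

Propagation after the edit:
  d13: runs — s8 -9->0; result 4 (same value as before).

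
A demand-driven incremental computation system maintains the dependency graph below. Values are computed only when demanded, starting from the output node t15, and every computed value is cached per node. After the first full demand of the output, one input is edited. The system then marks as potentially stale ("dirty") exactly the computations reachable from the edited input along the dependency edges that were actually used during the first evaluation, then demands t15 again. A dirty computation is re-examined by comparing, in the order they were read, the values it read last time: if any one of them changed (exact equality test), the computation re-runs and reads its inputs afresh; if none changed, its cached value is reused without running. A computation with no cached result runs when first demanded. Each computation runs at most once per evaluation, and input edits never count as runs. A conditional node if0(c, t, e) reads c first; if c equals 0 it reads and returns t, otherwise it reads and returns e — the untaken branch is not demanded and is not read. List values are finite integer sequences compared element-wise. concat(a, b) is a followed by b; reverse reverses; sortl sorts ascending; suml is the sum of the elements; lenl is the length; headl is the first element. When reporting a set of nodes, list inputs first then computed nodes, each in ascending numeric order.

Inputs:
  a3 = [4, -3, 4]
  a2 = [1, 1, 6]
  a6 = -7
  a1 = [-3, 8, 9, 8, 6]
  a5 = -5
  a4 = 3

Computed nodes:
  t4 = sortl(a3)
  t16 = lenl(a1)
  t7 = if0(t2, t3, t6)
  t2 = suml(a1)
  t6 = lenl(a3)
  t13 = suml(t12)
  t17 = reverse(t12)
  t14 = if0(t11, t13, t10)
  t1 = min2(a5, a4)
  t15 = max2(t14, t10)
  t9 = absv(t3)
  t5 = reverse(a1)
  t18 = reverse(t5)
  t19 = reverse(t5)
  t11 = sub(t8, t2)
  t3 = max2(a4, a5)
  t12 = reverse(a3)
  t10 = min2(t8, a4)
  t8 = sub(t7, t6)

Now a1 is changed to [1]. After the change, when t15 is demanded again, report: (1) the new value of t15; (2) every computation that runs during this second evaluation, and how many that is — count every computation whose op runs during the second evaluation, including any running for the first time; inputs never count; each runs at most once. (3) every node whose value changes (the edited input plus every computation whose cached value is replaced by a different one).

New value of t15: 0.
Computations that run: t2, t7, t11, t14 — 4 in total.
Values that change: a1, t2, t11.
Key observation: the cutoff stops propagation at t8 — its inputs' values are unchanged, so it reuses its cache.

First evaluation (everything demanded from the output):
  t2 = suml([-3, 8, 9, 8, 6]) = 28
  t6 = lenl([4, -3, 4]) = 3
  t7 = if0(t2=28 -> else branch t6) = 3
  t8 = sub(3, 3) = 0
  t10 = min2(0, 3) = 0
  t11 = sub(0, 28) = -28
  t14 = if0(t11=-28 -> else branch t10) = 0
  t15 = max2(0, 0) = 0

Propagation after the edit:
  t2: runs — a1 [-3, 8, 9, 8, 6]->[1]; result 1.
  t7: runs — t2 28->1; result 3 (same value as before).
  t8: checked — values it read are unchanged (t7 unchanged, t6 unchanged); reused cached 0 without running.
  t10: checked — values it read are unchanged (t8 unchanged, a4 unchanged); reused cached 0 without running.
  t11: runs — t2 28->1; result -1.
  t14: runs — t11 -28->-1; result 0 (same value as before).
  t15: checked — values it read are unchanged (t14 unchanged, t10 unchanged); reused cached 0 without running.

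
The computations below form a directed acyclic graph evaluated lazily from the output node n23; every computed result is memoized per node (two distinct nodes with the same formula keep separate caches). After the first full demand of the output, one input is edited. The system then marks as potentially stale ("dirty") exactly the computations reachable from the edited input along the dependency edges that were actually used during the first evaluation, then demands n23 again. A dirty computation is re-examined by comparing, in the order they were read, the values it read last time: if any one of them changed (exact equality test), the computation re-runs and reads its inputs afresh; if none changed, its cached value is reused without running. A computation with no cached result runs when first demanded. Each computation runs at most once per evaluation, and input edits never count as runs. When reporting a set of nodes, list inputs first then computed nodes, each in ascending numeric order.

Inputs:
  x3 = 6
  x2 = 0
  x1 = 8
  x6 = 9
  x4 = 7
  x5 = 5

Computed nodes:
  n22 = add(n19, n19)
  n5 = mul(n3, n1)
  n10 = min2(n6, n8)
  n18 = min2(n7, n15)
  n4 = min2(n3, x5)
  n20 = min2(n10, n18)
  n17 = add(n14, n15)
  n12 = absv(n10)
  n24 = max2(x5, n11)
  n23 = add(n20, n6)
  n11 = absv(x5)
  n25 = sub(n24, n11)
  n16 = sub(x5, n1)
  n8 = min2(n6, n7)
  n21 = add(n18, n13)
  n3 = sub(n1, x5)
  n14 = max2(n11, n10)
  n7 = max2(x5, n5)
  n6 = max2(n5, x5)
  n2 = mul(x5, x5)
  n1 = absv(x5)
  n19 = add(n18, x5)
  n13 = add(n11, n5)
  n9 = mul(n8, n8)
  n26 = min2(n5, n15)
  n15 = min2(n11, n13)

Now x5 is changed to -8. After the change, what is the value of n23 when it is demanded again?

First demand of the output computes:
  n1 = absv(5) = 5
  n3 = sub(5, 5) = 0
  n5 = mul(0, 5) = 0
  n6 = max2(0, 5) = 5
  n7 = max2(5, 0) = 5
  n8 = min2(5, 5) = 5
  n10 = min2(5, 5) = 5
  n11 = absv(5) = 5
  n13 = add(5, 0) = 5
  n15 = min2(5, 5) = 5
  n18 = min2(5, 5) = 5
  n20 = min2(5, 5) = 5
  n23 = add(5, 5) = 10

After the edit, cleaning proceeds:
  n1: a read changed (x5 5->-8) — executes, giving 8.
  n3: a read changed (n1 5->8; x5 5->-8) — executes, giving 16.
  n5: a read changed (n3 0->16; n1 5->8) — executes, giving 128.
  n6: a read changed (n5 0->128; x5 5->-8) — executes, giving 128.
  n7: a read changed (x5 5->-8; n5 0->128) — executes, giving 128.
  n8: a read changed (n6 5->128; n7 5->128) — executes, giving 128.
  n10: a read changed (n6 5->128; n8 5->128) — executes, giving 128.
  n11: a read changed (x5 5->-8) — executes, giving 8.
  n13: a read changed (n11 5->8; n5 0->128) — executes, giving 136.
  n15: a read changed (n11 5->8; n13 5->136) — executes, giving 8.
  n18: a read changed (n7 5->128; n15 5->8) — executes, giving 8.
  n20: a read changed (n10 5->128; n18 5->8) — executes, giving 8.
  n23: a read changed (n20 5->8; n6 5->128) — executes, giving 136.

Demanding n23 again yields 136.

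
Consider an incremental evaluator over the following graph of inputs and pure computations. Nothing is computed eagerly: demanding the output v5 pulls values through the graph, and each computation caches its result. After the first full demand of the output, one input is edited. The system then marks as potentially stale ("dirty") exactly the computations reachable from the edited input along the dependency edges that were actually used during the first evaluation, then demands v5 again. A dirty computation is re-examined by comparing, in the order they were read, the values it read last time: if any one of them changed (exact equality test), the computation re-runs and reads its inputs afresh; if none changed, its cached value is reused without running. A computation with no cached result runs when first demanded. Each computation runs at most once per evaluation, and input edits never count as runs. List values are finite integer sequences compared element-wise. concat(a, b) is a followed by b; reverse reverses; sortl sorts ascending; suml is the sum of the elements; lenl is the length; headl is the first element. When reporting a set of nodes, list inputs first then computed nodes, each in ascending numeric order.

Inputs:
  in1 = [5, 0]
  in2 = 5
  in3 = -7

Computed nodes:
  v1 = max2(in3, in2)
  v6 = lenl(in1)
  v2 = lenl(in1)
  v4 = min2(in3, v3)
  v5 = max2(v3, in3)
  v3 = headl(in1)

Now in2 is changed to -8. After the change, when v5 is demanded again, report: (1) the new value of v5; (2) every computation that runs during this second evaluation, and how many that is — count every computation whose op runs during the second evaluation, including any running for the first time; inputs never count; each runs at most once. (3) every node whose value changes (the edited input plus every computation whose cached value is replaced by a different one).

v5 now evaluates to 5.
Run set: none (0 run).
Changed values: in2.
The important point: nothing the output needs ever reads in2, so the edit is invisible to it.

Initial pass — values computed on the first demand:
  v3 = headl([5, 0]) = 5
  v5 = max2(5, -7) = 5

Second demand — change propagation:
  no demanded computation ever read in2, so the edit dirties nothing and nothing runs.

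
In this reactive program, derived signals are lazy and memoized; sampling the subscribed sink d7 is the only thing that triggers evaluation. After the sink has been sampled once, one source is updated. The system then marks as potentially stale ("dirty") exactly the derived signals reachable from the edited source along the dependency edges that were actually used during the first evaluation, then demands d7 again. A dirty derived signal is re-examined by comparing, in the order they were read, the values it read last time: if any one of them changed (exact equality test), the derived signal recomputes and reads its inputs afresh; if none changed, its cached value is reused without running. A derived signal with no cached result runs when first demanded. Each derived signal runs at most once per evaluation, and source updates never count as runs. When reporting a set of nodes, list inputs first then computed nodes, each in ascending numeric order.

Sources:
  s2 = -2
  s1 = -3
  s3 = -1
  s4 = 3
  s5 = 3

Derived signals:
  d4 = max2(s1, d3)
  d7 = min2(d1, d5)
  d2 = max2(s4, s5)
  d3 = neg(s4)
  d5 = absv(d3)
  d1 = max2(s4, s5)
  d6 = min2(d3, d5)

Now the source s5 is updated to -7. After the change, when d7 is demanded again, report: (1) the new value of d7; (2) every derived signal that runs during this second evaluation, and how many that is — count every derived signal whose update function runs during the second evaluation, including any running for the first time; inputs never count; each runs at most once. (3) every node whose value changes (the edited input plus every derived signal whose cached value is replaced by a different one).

Demanding d7 again yields 3.
1 derived signals run: d1.
The nodes whose values change: s5.
Note the absorption at d1: it re-runs yet its value is the same, leaving the output's value untouched.

First demand of the output computes:
  d1 = max2(3, 3) = 3
  d3 = neg(3) = -3
  d5 = absv(-3) = 3
  d7 = min2(3, 3) = 3

After the edit, cleaning proceeds:
  d1: a read changed (s5 3->-7) — executes, giving 3 — identical to its old value.
  d7: dirty, but its reads are unchanged (d1 unchanged, d5 unchanged); cached 3 stands.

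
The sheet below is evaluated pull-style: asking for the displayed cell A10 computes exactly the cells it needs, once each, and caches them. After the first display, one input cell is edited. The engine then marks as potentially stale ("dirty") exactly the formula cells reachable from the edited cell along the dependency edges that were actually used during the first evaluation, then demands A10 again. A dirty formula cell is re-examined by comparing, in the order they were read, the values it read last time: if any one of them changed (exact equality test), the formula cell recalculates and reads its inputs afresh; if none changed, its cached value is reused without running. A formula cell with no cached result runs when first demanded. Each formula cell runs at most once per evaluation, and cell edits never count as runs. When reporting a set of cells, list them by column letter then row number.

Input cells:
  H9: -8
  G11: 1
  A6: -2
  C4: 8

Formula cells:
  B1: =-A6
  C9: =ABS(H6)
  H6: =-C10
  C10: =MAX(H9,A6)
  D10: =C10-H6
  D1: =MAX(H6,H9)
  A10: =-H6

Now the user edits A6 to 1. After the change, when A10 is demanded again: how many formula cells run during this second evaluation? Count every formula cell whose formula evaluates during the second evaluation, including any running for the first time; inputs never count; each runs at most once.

3 formula cells run: A10, C10, H6.

First demand of the output computes:
  C10 = MAX(-8, -2) = -2
  H6 = -(-2) = 2
  A10 = -(2) = -2

After the edit, cleaning proceeds:
  C10: a read changed (A6 -2->1) — executes, giving 1.
  H6: a read changed (C10 -2->1) — executes, giving -1.
  A10: a read changed (H6 2->-1) — executes, giving 1.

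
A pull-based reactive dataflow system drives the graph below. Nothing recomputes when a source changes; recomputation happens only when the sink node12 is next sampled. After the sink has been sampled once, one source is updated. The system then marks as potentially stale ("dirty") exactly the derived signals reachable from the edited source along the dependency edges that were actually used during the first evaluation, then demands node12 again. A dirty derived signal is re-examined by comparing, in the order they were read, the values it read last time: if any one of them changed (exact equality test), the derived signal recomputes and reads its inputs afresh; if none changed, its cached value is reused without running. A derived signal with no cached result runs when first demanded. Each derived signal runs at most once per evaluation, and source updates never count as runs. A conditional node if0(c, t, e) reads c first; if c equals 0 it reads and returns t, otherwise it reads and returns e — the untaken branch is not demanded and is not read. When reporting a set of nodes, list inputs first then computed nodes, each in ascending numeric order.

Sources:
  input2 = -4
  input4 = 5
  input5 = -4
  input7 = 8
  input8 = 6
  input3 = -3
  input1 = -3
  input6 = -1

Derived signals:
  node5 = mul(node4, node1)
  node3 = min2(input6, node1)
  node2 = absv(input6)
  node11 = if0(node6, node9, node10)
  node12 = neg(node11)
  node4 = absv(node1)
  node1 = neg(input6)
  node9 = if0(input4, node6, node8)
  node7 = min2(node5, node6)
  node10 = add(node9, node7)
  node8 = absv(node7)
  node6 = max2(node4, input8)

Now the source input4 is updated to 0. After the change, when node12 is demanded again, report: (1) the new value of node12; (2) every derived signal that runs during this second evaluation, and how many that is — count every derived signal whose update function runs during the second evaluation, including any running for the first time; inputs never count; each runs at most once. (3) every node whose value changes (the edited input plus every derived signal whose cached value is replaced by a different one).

First evaluation (everything demanded from the output):
  node1 = neg(-1) = 1
  node4 = absv(1) = 1
  node5 = mul(1, 1) = 1
  node6 = max2(1, 6) = 6
  node7 = min2(1, 6) = 1
  node8 = absv(1) = 1
  node9 = if0(input4=5 -> else branch node8) = 1
  node10 = add(1, 1) = 2
  node11 = if0(node6=6 -> else branch node10) = 2
  node12 = neg(2) = -2

Propagation after the edit:
  node9: runs — input4 5->0; result 6.
  node10: runs — node9 1->6; result 7.
  node11: runs — node10 2->7; result 7.
  node12: runs — node11 2->7; result -7.

New value of node12: -7.
Derived signals that run: node9, node10, node11, node12 — 4 in total.
Values that change: input4, node9, node10, node11, node12.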